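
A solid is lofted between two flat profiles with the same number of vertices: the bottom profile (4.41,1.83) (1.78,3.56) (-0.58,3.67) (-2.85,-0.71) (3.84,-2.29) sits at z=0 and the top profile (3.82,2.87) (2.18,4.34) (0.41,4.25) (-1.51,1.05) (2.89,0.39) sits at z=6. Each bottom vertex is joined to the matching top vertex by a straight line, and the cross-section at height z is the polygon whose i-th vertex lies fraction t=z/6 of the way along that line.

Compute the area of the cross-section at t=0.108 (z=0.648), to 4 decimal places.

Cross-section at t=0.108: each vertex is (1-t)·p0[i] + t·p1[i].
  v1: (1-0.108)·(4.41,1.83) + 0.108·(3.82,2.87) = (4.3463,1.9423)
  v2: (1-0.108)·(1.78,3.56) + 0.108·(2.18,4.34) = (1.8232,3.6442)
  v3: (1-0.108)·(-0.58,3.67) + 0.108·(0.41,4.25) = (-0.4731,3.7326)
  v4: (1-0.108)·(-2.85,-0.71) + 0.108·(-1.51,1.05) = (-2.7053,-0.5199)
  v5: (1-0.108)·(3.84,-2.29) + 0.108·(2.89,0.39) = (3.7374,-2.0006)
Shoelace sum Σ(x_i·y_{i+1} − x_{i+1}·y_i):
  i=1: 4.3463·3.6442 − 1.8232·1.9423 = +12.2976 (running +12.2976)
  i=2: 1.8232·3.7326 − -0.4731·3.6442 = +8.5294 (running +20.8270)
  i=3: -0.4731·-0.5199 − -2.7053·3.7326 = +10.3438 (running +31.1708)
  i=4: -2.7053·-2.0006 − 3.7374·-0.5199 = +7.3552 (running +38.5260)
  i=5: 3.7374·1.9423 − 4.3463·-2.0006 = +15.9542 (running +54.4803)
Area = |Σ|/2 = |54.4803|/2 = 27.2401

Area at t=0.108: 27.2401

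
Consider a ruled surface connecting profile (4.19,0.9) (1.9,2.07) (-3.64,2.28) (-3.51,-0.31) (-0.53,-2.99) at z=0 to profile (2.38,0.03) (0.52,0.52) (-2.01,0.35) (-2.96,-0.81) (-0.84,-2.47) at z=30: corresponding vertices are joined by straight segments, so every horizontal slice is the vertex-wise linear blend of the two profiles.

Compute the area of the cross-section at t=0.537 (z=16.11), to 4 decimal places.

Area at t=0.537: 15.3372

Cross-section at t=0.537: each vertex is (1-t)·p0[i] + t·p1[i].
  v1: (1-0.537)·(4.19,0.9) + 0.537·(2.38,0.03) = (3.2180,0.4328)
  v2: (1-0.537)·(1.9,2.07) + 0.537·(0.52,0.52) = (1.1589,1.2376)
  v3: (1-0.537)·(-3.64,2.28) + 0.537·(-2.01,0.35) = (-2.7647,1.2436)
  v4: (1-0.537)·(-3.51,-0.31) + 0.537·(-2.96,-0.81) = (-3.2146,-0.5785)
  v5: (1-0.537)·(-0.53,-2.99) + 0.537·(-0.84,-2.47) = (-0.6965,-2.7108)
Shoelace sum Σ(x_i·y_{i+1} − x_{i+1}·y_i):
  i=1: 3.2180·1.2376 − 1.1589·0.4328 = +3.4812 (running +3.4812)
  i=2: 1.1589·1.2436 − -2.7647·1.2376 = +4.8630 (running +8.3442)
  i=3: -2.7647·-0.5785 − -3.2146·1.2436 = +5.5971 (running +13.9412)
  i=4: -3.2146·-2.7108 − -0.6965·-0.5785 = +8.3112 (running +22.2525)
  i=5: -0.6965·0.4328 − 3.2180·-2.7108 = +8.4219 (running +30.6743)
Area = |Σ|/2 = |30.6743|/2 = 15.3372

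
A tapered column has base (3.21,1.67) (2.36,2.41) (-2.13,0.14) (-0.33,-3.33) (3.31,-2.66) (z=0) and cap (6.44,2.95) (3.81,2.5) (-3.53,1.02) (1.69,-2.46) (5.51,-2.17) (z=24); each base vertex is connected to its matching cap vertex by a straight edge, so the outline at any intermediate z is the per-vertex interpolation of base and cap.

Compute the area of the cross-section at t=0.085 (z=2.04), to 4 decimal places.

Cross-section at t=0.085: each vertex is (1-t)·p0[i] + t·p1[i].
  v1: (1-0.085)·(3.21,1.67) + 0.085·(6.44,2.95) = (3.4846,1.7788)
  v2: (1-0.085)·(2.36,2.41) + 0.085·(3.81,2.5) = (2.4832,2.4177)
  v3: (1-0.085)·(-2.13,0.14) + 0.085·(-3.53,1.02) = (-2.2490,0.2148)
  v4: (1-0.085)·(-0.33,-3.33) + 0.085·(1.69,-2.46) = (-0.1583,-3.2561)
  v5: (1-0.085)·(3.31,-2.66) + 0.085·(5.51,-2.17) = (3.4970,-2.6184)
Shoelace sum Σ(x_i·y_{i+1} − x_{i+1}·y_i):
  i=1: 3.4846·2.4177 − 2.4832·1.7788 = +4.0072 (running +4.0072)
  i=2: 2.4832·0.2148 − -2.2490·2.4177 = +5.9707 (running +9.9779)
  i=3: -2.2490·-3.2561 − -0.1583·0.2148 = +7.3569 (running +17.3348)
  i=4: -0.1583·-2.6184 − 3.4970·-3.2561 = +11.8009 (running +29.1357)
  i=5: 3.4970·1.7788 − 3.4846·-2.6184 = +15.3442 (running +44.4799)
Area = |Σ|/2 = |44.4799|/2 = 22.2400

Area at t=0.085: 22.2400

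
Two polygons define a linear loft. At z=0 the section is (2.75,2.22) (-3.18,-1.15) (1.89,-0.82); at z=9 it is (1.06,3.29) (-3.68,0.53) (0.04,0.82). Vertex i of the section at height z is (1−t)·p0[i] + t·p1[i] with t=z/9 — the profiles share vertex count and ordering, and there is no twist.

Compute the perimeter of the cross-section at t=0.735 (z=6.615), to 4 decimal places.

Cross-section at t=0.735: each vertex is (1-t)·p0[i] + t·p1[i].
  v1: (1-0.735)·(2.75,2.22) + 0.735·(1.06,3.29) = (1.5078,3.0065)
  v2: (1-0.735)·(-3.18,-1.15) + 0.735·(-3.68,0.53) = (-3.5475,0.0848)
  v3: (1-0.735)·(1.89,-0.82) + 0.735·(0.04,0.82) = (0.5302,0.3854)
Perimeter = Σ |v_{i+1} − v_i|:
  edge 1→2: √(-5.0554² + -2.9217²) = 5.8389 (running 5.8389)
  edge 2→3: √(4.0777² + 0.3006²) = 4.0888 (running 9.9277)
  edge 3→1: √(0.9776² + 2.6211²) = 2.7974 (running 12.7251)
Perimeter = 12.7251

Perimeter at t=0.735: 12.7251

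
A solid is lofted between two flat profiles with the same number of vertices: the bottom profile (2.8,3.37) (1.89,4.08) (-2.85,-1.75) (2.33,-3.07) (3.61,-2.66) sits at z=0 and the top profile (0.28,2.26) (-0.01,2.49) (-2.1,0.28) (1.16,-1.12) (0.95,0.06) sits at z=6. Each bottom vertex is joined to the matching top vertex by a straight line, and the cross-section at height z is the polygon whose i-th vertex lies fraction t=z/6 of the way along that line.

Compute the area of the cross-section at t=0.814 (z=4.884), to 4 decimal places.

Area at t=0.814: 8.1620

Cross-section at t=0.814: each vertex is (1-t)·p0[i] + t·p1[i].
  v1: (1-0.814)·(2.8,3.37) + 0.814·(0.28,2.26) = (0.7487,2.4665)
  v2: (1-0.814)·(1.89,4.08) + 0.814·(-0.01,2.49) = (0.3434,2.7857)
  v3: (1-0.814)·(-2.85,-1.75) + 0.814·(-2.1,0.28) = (-2.2395,-0.0976)
  v4: (1-0.814)·(2.33,-3.07) + 0.814·(1.16,-1.12) = (1.3776,-1.4827)
  v5: (1-0.814)·(3.61,-2.66) + 0.814·(0.95,0.06) = (1.4448,-0.4459)
Shoelace sum Σ(x_i·y_{i+1} − x_{i+1}·y_i):
  i=1: 0.7487·2.7857 − 0.3434·2.4665 = +1.2388 (running +1.2388)
  i=2: 0.3434·-0.0976 − -2.2395·2.7857 = +6.2052 (running +7.4439)
  i=3: -2.2395·-1.4827 − 1.3776·-0.0976 = +3.4549 (running +10.8988)
  i=4: 1.3776·-0.4459 − 1.4448·-1.4827 = +1.5278 (running +12.4267)
  i=5: 1.4448·2.4665 − 0.7487·-0.4459 = +3.8973 (running +16.3240)
Area = |Σ|/2 = |16.3240|/2 = 8.1620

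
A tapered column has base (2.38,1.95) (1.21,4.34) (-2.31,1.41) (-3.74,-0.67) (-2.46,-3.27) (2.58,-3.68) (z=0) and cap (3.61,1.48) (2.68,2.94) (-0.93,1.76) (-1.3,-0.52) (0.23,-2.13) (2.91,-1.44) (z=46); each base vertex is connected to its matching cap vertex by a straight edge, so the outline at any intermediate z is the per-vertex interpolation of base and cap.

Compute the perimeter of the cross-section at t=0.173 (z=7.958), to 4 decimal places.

Perimeter at t=0.173: 21.9221

Cross-section at t=0.173: each vertex is (1-t)·p0[i] + t·p1[i].
  v1: (1-0.173)·(2.38,1.95) + 0.173·(3.61,1.48) = (2.5928,1.8687)
  v2: (1-0.173)·(1.21,4.34) + 0.173·(2.68,2.94) = (1.4643,4.0978)
  v3: (1-0.173)·(-2.31,1.41) + 0.173·(-0.93,1.76) = (-2.0713,1.4705)
  v4: (1-0.173)·(-3.74,-0.67) + 0.173·(-1.3,-0.52) = (-3.3179,-0.6441)
  v5: (1-0.173)·(-2.46,-3.27) + 0.173·(0.23,-2.13) = (-1.9946,-3.0728)
  v6: (1-0.173)·(2.58,-3.68) + 0.173·(2.91,-1.44) = (2.6371,-3.2925)
Perimeter = Σ |v_{i+1} − v_i|:
  edge 1→2: √(-1.1285² + 2.2291²) = 2.4985 (running 2.4985)
  edge 2→3: √(-3.5356² + -2.6272²) = 4.4048 (running 6.9033)
  edge 3→4: √(-1.2466² + -2.1146²) = 2.4547 (running 9.3580)
  edge 4→5: √(1.3232² + -2.4287²) = 2.7658 (running 12.1238)
  edge 5→6: √(4.6317² + -0.2197²) = 4.6369 (running 16.7608)
  edge 6→1: √(-0.0443² + 5.1612²) = 5.1614 (running 21.9221)
Perimeter = 21.9221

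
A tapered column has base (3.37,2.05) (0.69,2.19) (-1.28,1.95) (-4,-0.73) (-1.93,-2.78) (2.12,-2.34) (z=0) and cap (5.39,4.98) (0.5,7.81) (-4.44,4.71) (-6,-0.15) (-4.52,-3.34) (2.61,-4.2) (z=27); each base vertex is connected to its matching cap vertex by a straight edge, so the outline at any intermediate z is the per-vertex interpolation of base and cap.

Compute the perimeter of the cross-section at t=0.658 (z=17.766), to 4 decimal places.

Perimeter at t=0.658: 30.8007

Cross-section at t=0.658: each vertex is (1-t)·p0[i] + t·p1[i].
  v1: (1-0.658)·(3.37,2.05) + 0.658·(5.39,4.98) = (4.6992,3.9779)
  v2: (1-0.658)·(0.69,2.19) + 0.658·(0.5,7.81) = (0.5650,5.8880)
  v3: (1-0.658)·(-1.28,1.95) + 0.658·(-4.44,4.71) = (-3.3593,3.7661)
  v4: (1-0.658)·(-4,-0.73) + 0.658·(-6,-0.15) = (-5.3160,-0.3484)
  v5: (1-0.658)·(-1.93,-2.78) + 0.658·(-4.52,-3.34) = (-3.6342,-3.1485)
  v6: (1-0.658)·(2.12,-2.34) + 0.658·(2.61,-4.2) = (2.4424,-3.5639)
Perimeter = Σ |v_{i+1} − v_i|:
  edge 1→2: √(-4.1342² + 1.9100²) = 4.5541 (running 4.5541)
  edge 2→3: √(-3.9243² + -2.1219²) = 4.4612 (running 9.0153)
  edge 3→4: √(-1.9567² + -4.1144²) = 4.5560 (running 13.5713)
  edge 4→5: √(1.6818² + -2.8001²) = 3.2664 (running 16.8376)
  edge 5→6: √(6.0766² + -0.4154²) = 6.0908 (running 22.9285)
  edge 6→1: √(2.2567² + 7.5418²) = 7.8722 (running 30.8007)
Perimeter = 30.8007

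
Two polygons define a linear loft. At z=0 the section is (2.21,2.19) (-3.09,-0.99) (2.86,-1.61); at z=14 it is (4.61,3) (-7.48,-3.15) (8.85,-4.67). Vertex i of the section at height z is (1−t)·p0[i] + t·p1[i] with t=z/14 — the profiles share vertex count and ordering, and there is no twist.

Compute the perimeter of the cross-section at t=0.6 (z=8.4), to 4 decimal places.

Cross-section at t=0.6: each vertex is (1-t)·p0[i] + t·p1[i].
  v1: (1-0.6)·(2.21,2.19) + 0.6·(4.61,3) = (3.6500,2.6760)
  v2: (1-0.6)·(-3.09,-0.99) + 0.6·(-7.48,-3.15) = (-5.7240,-2.2860)
  v3: (1-0.6)·(2.86,-1.61) + 0.6·(8.85,-4.67) = (6.4540,-3.4460)
Perimeter = Σ |v_{i+1} − v_i|:
  edge 1→2: √(-9.3740² + -4.9620²) = 10.6063 (running 10.6063)
  edge 2→3: √(12.1780² + -1.1600²) = 12.2331 (running 22.8394)
  edge 3→1: √(-2.8040² + 6.1220²) = 6.7336 (running 29.5730)
Perimeter = 29.5730

Perimeter at t=0.6: 29.5730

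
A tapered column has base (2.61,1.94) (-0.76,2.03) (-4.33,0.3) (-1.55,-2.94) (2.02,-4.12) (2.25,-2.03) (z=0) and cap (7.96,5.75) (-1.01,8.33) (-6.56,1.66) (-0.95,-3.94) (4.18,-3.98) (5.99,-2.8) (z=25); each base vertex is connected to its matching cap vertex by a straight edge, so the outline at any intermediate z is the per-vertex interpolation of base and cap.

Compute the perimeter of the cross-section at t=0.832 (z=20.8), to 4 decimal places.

Cross-section at t=0.832: each vertex is (1-t)·p0[i] + t·p1[i].
  v1: (1-0.832)·(2.61,1.94) + 0.832·(7.96,5.75) = (7.0612,5.1099)
  v2: (1-0.832)·(-0.76,2.03) + 0.832·(-1.01,8.33) = (-0.9680,7.2716)
  v3: (1-0.832)·(-4.33,0.3) + 0.832·(-6.56,1.66) = (-6.1854,1.4315)
  v4: (1-0.832)·(-1.55,-2.94) + 0.832·(-0.95,-3.94) = (-1.0508,-3.7720)
  v5: (1-0.832)·(2.02,-4.12) + 0.832·(4.18,-3.98) = (3.8171,-4.0035)
  v6: (1-0.832)·(2.25,-2.03) + 0.832·(5.99,-2.8) = (5.3617,-2.6706)
Perimeter = Σ |v_{i+1} − v_i|:
  edge 1→2: √(-8.0292² + 2.1617²) = 8.3151 (running 8.3151)
  edge 2→3: √(-5.2174² + -5.8401²) = 7.8312 (running 16.1463)
  edge 3→4: √(5.1346² + -5.2035²) = 7.3103 (running 23.4566)
  edge 4→5: √(4.8679² + -0.2315²) = 4.8734 (running 28.3300)
  edge 5→6: √(1.5446² + 1.3329²) = 2.0402 (running 30.3701)
  edge 6→1: √(1.6995² + 7.7806²) = 7.9640 (running 38.3342)
Perimeter = 38.3342

Perimeter at t=0.832: 38.3342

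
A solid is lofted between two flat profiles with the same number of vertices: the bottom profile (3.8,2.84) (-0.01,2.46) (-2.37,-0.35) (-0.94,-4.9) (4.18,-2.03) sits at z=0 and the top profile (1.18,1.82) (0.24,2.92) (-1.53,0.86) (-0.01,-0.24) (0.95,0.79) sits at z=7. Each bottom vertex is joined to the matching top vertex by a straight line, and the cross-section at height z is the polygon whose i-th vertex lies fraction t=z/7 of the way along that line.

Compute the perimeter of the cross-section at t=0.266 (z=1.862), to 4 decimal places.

Perimeter at t=0.266: 18.8960

Cross-section at t=0.266: each vertex is (1-t)·p0[i] + t·p1[i].
  v1: (1-0.266)·(3.8,2.84) + 0.266·(1.18,1.82) = (3.1031,2.5687)
  v2: (1-0.266)·(-0.01,2.46) + 0.266·(0.24,2.92) = (0.0565,2.5824)
  v3: (1-0.266)·(-2.37,-0.35) + 0.266·(-1.53,0.86) = (-2.1466,-0.0281)
  v4: (1-0.266)·(-0.94,-4.9) + 0.266·(-0.01,-0.24) = (-0.6926,-3.6604)
  v5: (1-0.266)·(4.18,-2.03) + 0.266·(0.95,0.79) = (3.3208,-1.2799)
Perimeter = Σ |v_{i+1} − v_i|:
  edge 1→2: √(-3.0466² + 0.0137²) = 3.0466 (running 3.0466)
  edge 2→3: √(-2.2031² + -2.6105²) = 3.4159 (running 6.4625)
  edge 3→4: √(1.4539² + -3.6323²) = 3.9125 (running 10.3750)
  edge 4→5: √(4.0134² + 2.3806²) = 4.6663 (running 15.0413)
  edge 5→1: √(-0.2177² + 3.8486²) = 3.8547 (running 18.8960)
Perimeter = 18.8960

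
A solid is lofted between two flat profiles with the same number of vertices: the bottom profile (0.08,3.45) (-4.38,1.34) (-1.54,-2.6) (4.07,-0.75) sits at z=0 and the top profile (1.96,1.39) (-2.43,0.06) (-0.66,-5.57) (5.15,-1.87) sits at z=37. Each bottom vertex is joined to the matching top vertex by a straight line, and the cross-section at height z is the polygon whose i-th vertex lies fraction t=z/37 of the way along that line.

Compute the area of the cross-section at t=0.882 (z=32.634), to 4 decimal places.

Cross-section at t=0.882: each vertex is (1-t)·p0[i] + t·p1[i].
  v1: (1-0.882)·(0.08,3.45) + 0.882·(1.96,1.39) = (1.7382,1.6331)
  v2: (1-0.882)·(-4.38,1.34) + 0.882·(-2.43,0.06) = (-2.6601,0.2110)
  v3: (1-0.882)·(-1.54,-2.6) + 0.882·(-0.66,-5.57) = (-0.7638,-5.2195)
  v4: (1-0.882)·(4.07,-0.75) + 0.882·(5.15,-1.87) = (5.0226,-1.7378)
Shoelace sum Σ(x_i·y_{i+1} − x_{i+1}·y_i):
  i=1: 1.7382·0.2110 − -2.6601·1.6331 = +4.7110 (running +4.7110)
  i=2: -2.6601·-5.2195 − -0.7638·0.2110 = +14.0457 (running +18.7567)
  i=3: -0.7638·-1.7378 − 5.0226·-5.2195 = +27.5429 (running +46.2996)
  i=4: 5.0226·1.6331 − 1.7382·-1.7378 = +11.2229 (running +57.5224)
Area = |Σ|/2 = |57.5224|/2 = 28.7612

Area at t=0.882: 28.7612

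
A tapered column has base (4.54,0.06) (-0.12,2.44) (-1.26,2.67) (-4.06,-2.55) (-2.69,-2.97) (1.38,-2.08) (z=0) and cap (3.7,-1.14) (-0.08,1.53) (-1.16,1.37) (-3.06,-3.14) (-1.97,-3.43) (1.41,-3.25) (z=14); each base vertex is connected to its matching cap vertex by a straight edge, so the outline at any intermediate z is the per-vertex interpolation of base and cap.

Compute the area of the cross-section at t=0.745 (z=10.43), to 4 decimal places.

Area at t=0.745: 21.9356

Cross-section at t=0.745: each vertex is (1-t)·p0[i] + t·p1[i].
  v1: (1-0.745)·(4.54,0.06) + 0.745·(3.7,-1.14) = (3.9142,-0.8340)
  v2: (1-0.745)·(-0.12,2.44) + 0.745·(-0.08,1.53) = (-0.0902,1.7620)
  v3: (1-0.745)·(-1.26,2.67) + 0.745·(-1.16,1.37) = (-1.1855,1.7015)
  v4: (1-0.745)·(-4.06,-2.55) + 0.745·(-3.06,-3.14) = (-3.3150,-2.9896)
  v5: (1-0.745)·(-2.69,-2.97) + 0.745·(-1.97,-3.43) = (-2.1536,-3.3127)
  v6: (1-0.745)·(1.38,-2.08) + 0.745·(1.41,-3.25) = (1.4023,-2.9516)
Shoelace sum Σ(x_i·y_{i+1} − x_{i+1}·y_i):
  i=1: 3.9142·1.7620 − -0.0902·-0.8340 = +6.8218 (running +6.8218)
  i=2: -0.0902·1.7015 − -1.1855·1.7620 = +1.9354 (running +8.7572)
  i=3: -1.1855·-2.9896 − -3.3150·1.7015 = +9.1846 (running +17.9418)
  i=4: -3.3150·-3.3127 − -2.1536·-2.9896 = +4.5433 (running +22.4851)
  i=5: -2.1536·-2.9516 − 1.4023·-3.3127 = +11.0022 (running +33.4874)
  i=6: 1.4023·-0.8340 − 3.9142·-2.9516 = +10.3838 (running +43.8711)
Area = |Σ|/2 = |43.8711|/2 = 21.9356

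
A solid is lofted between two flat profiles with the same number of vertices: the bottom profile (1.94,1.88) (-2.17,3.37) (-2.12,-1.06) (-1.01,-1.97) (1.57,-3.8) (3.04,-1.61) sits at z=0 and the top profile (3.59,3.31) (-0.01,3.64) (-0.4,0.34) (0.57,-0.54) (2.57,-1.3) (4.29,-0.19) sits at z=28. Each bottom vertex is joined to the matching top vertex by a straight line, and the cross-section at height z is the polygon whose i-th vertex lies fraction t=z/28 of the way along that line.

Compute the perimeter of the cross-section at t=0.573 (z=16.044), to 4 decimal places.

Perimeter at t=0.573: 17.4672

Cross-section at t=0.573: each vertex is (1-t)·p0[i] + t·p1[i].
  v1: (1-0.573)·(1.94,1.88) + 0.573·(3.59,3.31) = (2.8855,2.6994)
  v2: (1-0.573)·(-2.17,3.37) + 0.573·(-0.01,3.64) = (-0.9323,3.5247)
  v3: (1-0.573)·(-2.12,-1.06) + 0.573·(-0.4,0.34) = (-1.1344,-0.2578)
  v4: (1-0.573)·(-1.01,-1.97) + 0.573·(0.57,-0.54) = (-0.1047,-1.1506)
  v5: (1-0.573)·(1.57,-3.8) + 0.573·(2.57,-1.3) = (2.1430,-2.3675)
  v6: (1-0.573)·(3.04,-1.61) + 0.573·(4.29,-0.19) = (3.7563,-0.7963)
Perimeter = Σ |v_{i+1} − v_i|:
  edge 1→2: √(-3.8178² + 0.8253²) = 3.9060 (running 3.9060)
  edge 2→3: √(-0.2021² + -3.7825²) = 3.7879 (running 7.6939)
  edge 3→4: √(1.0298² + -0.8928²) = 1.3629 (running 9.0568)
  edge 4→5: √(2.2477² + -1.2169²) = 2.5559 (running 11.6127)
  edge 5→6: √(1.6133² + 1.5712²) = 2.2519 (running 13.8646)
  edge 6→1: √(-0.8708² + 3.4957²) = 3.6026 (running 17.4672)
Perimeter = 17.4672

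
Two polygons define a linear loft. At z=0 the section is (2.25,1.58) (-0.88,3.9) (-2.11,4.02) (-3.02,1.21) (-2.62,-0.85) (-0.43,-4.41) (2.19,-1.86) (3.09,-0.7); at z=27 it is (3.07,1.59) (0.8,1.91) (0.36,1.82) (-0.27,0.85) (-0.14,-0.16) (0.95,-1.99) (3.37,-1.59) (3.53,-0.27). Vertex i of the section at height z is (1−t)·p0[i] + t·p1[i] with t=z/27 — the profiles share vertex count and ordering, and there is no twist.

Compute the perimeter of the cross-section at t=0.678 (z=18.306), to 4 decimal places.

Cross-section at t=0.678: each vertex is (1-t)·p0[i] + t·p1[i].
  v1: (1-0.678)·(2.25,1.58) + 0.678·(3.07,1.59) = (2.8060,1.5868)
  v2: (1-0.678)·(-0.88,3.9) + 0.678·(0.8,1.91) = (0.2590,2.5508)
  v3: (1-0.678)·(-2.11,4.02) + 0.678·(0.36,1.82) = (-0.4353,2.5284)
  v4: (1-0.678)·(-3.02,1.21) + 0.678·(-0.27,0.85) = (-1.1555,0.9659)
  v5: (1-0.678)·(-2.62,-0.85) + 0.678·(-0.14,-0.16) = (-0.9386,-0.3822)
  v6: (1-0.678)·(-0.43,-4.41) + 0.678·(0.95,-1.99) = (0.5056,-2.7692)
  v7: (1-0.678)·(2.19,-1.86) + 0.678·(3.37,-1.59) = (2.9900,-1.6769)
  v8: (1-0.678)·(3.09,-0.7) + 0.678·(3.53,-0.27) = (3.3883,-0.4085)
Perimeter = Σ |v_{i+1} − v_i|:
  edge 1→2: √(-2.5469² + 0.9640²) = 2.7233 (running 2.7233)
  edge 2→3: √(-0.6944² + -0.0224²) = 0.6947 (running 3.4180)
  edge 3→4: √(-0.7202² + -1.5625²) = 1.7205 (running 5.1384)
  edge 4→5: √(0.2169² + -1.3481²) = 1.3654 (running 6.5039)
  edge 5→6: √(1.4442² + -2.3871²) = 2.7899 (running 9.2938)
  edge 6→7: √(2.4844² + 1.0923²) = 2.7139 (running 12.0078)
  edge 7→8: √(0.3983² + 1.2685²) = 1.3295 (running 13.3373)
  edge 8→1: √(-0.5824² + 1.9952²) = 2.0785 (running 15.4158)
Perimeter = 15.4158

Perimeter at t=0.678: 15.4158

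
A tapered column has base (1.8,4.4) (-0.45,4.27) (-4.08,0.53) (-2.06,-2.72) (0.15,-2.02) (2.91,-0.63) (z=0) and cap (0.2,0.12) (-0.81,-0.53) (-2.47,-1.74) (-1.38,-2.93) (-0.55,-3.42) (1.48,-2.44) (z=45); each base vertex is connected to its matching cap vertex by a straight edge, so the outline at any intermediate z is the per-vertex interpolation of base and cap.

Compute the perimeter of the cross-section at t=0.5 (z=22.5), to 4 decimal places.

Cross-section at t=0.5: each vertex is (1-t)·p0[i] + t·p1[i].
  v1: (1-0.5)·(1.8,4.4) + 0.5·(0.2,0.12) = (1.0000,2.2600)
  v2: (1-0.5)·(-0.45,4.27) + 0.5·(-0.81,-0.53) = (-0.6300,1.8700)
  v3: (1-0.5)·(-4.08,0.53) + 0.5·(-2.47,-1.74) = (-3.2750,-0.6050)
  v4: (1-0.5)·(-2.06,-2.72) + 0.5·(-1.38,-2.93) = (-1.7200,-2.8250)
  v5: (1-0.5)·(0.15,-2.02) + 0.5·(-0.55,-3.42) = (-0.2000,-2.7200)
  v6: (1-0.5)·(2.91,-0.63) + 0.5·(1.48,-2.44) = (2.1950,-1.5350)
Perimeter = Σ |v_{i+1} − v_i|:
  edge 1→2: √(-1.6300² + -0.3900²) = 1.6760 (running 1.6760)
  edge 2→3: √(-2.6450² + -2.4750²) = 3.6224 (running 5.2984)
  edge 3→4: √(1.5550² + -2.2200²) = 2.7104 (running 8.0088)
  edge 4→5: √(1.5200² + 0.1050²) = 1.5236 (running 9.5324)
  edge 5→6: √(2.3950² + 1.1850²) = 2.6721 (running 12.2046)
  edge 6→1: √(-1.1950² + 3.7950²) = 3.9787 (running 16.1833)
Perimeter = 16.1833

Perimeter at t=0.5: 16.1833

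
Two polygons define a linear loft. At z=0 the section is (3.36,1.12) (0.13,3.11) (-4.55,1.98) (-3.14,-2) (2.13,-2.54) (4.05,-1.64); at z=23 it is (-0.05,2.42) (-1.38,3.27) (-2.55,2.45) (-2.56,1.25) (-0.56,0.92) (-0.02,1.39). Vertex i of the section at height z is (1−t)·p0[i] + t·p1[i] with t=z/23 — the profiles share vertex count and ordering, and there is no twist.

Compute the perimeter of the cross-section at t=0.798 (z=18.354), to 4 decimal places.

Cross-section at t=0.798: each vertex is (1-t)·p0[i] + t·p1[i].
  v1: (1-0.798)·(3.36,1.12) + 0.798·(-0.05,2.42) = (0.6388,2.1574)
  v2: (1-0.798)·(0.13,3.11) + 0.798·(-1.38,3.27) = (-1.0750,3.2377)
  v3: (1-0.798)·(-4.55,1.98) + 0.798·(-2.55,2.45) = (-2.9540,2.3551)
  v4: (1-0.798)·(-3.14,-2) + 0.798·(-2.56,1.25) = (-2.6772,0.5935)
  v5: (1-0.798)·(2.13,-2.54) + 0.798·(-0.56,0.92) = (-0.0166,0.2211)
  v6: (1-0.798)·(4.05,-1.64) + 0.798·(-0.02,1.39) = (0.8021,0.7779)
Perimeter = Σ |v_{i+1} − v_i|:
  edge 1→2: √(-1.7138² + 1.0803²) = 2.0259 (running 2.0259)
  edge 2→3: √(-1.8790² + -0.8826²) = 2.0760 (running 4.1019)
  edge 3→4: √(0.2768² + -1.7616²) = 1.7832 (running 5.8850)
  edge 4→5: √(2.6605² + -0.3724²) = 2.6865 (running 8.5715)
  edge 5→6: √(0.8188² + 0.5569²) = 0.9902 (running 9.5617)
  edge 6→1: √(-0.1633² + 1.3795²) = 1.3891 (running 10.9508)
Perimeter = 10.9508

Perimeter at t=0.798: 10.9508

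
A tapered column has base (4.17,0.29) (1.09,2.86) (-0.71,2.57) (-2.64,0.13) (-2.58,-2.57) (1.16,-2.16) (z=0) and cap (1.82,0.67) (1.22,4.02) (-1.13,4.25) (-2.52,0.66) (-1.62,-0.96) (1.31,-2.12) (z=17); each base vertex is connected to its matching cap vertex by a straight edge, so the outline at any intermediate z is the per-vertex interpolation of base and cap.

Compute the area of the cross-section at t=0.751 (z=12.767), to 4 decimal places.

Cross-section at t=0.751: each vertex is (1-t)·p0[i] + t·p1[i].
  v1: (1-0.751)·(4.17,0.29) + 0.751·(1.82,0.67) = (2.4051,0.5754)
  v2: (1-0.751)·(1.09,2.86) + 0.751·(1.22,4.02) = (1.1876,3.7312)
  v3: (1-0.751)·(-0.71,2.57) + 0.751·(-1.13,4.25) = (-1.0254,3.8317)
  v4: (1-0.751)·(-2.64,0.13) + 0.751·(-2.52,0.66) = (-2.5499,0.5280)
  v5: (1-0.751)·(-2.58,-2.57) + 0.751·(-1.62,-0.96) = (-1.8590,-1.3609)
  v6: (1-0.751)·(1.16,-2.16) + 0.751·(1.31,-2.12) = (1.2727,-2.1300)
Shoelace sum Σ(x_i·y_{i+1} − x_{i+1}·y_i):
  i=1: 2.4051·3.7312 − 1.1876·0.5754 = +8.2907 (running +8.2907)
  i=2: 1.1876·3.8317 − -1.0254·3.7312 = +8.3766 (running +16.6673)
  i=3: -1.0254·0.5280 − -2.5499·3.8317 = +9.2289 (running +25.8962)
  i=4: -2.5499·-1.3609 − -1.8590·0.5280 = +4.4517 (running +30.3479)
  i=5: -1.8590·-2.1300 − 1.2727·-1.3609 = +5.6916 (running +36.0395)
  i=6: 1.2727·0.5754 − 2.4051·-2.1300 = +5.8551 (running +41.8946)
Area = |Σ|/2 = |41.8946|/2 = 20.9473

Area at t=0.751: 20.9473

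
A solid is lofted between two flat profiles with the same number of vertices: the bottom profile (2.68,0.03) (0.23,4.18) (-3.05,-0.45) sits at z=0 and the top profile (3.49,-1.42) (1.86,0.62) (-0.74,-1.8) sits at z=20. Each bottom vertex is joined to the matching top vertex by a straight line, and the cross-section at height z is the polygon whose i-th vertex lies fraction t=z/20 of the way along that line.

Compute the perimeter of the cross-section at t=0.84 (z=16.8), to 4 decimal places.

Cross-section at t=0.84: each vertex is (1-t)·p0[i] + t·p1[i].
  v1: (1-0.84)·(2.68,0.03) + 0.84·(3.49,-1.42) = (3.3604,-1.1880)
  v2: (1-0.84)·(0.23,4.18) + 0.84·(1.86,0.62) = (1.5992,1.1896)
  v3: (1-0.84)·(-3.05,-0.45) + 0.84·(-0.74,-1.8) = (-1.1096,-1.5840)
Perimeter = Σ |v_{i+1} − v_i|:
  edge 1→2: √(-1.7612² + 2.3776²) = 2.9589 (running 2.9589)
  edge 2→3: √(-2.7088² + -2.7736²) = 3.8769 (running 6.8358)
  edge 3→1: √(4.4700² + 0.3960²) = 4.4875 (running 11.3233)
Perimeter = 11.3233

Perimeter at t=0.84: 11.3233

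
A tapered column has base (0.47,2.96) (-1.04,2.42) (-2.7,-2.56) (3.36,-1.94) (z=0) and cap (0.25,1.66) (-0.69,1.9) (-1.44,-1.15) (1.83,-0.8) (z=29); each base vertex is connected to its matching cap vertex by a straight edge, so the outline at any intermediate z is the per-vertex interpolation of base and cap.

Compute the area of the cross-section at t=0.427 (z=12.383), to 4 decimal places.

Cross-section at t=0.427: each vertex is (1-t)·p0[i] + t·p1[i].
  v1: (1-0.427)·(0.47,2.96) + 0.427·(0.25,1.66) = (0.3761,2.4049)
  v2: (1-0.427)·(-1.04,2.42) + 0.427·(-0.69,1.9) = (-0.8905,2.1980)
  v3: (1-0.427)·(-2.7,-2.56) + 0.427·(-1.44,-1.15) = (-2.1620,-1.9579)
  v4: (1-0.427)·(3.36,-1.94) + 0.427·(1.83,-0.8) = (2.7067,-1.4532)
Shoelace sum Σ(x_i·y_{i+1} − x_{i+1}·y_i):
  i=1: 0.3761·2.1980 − -0.8905·2.4049 = +2.9682 (running +2.9682)
  i=2: -0.8905·-1.9579 − -2.1620·2.1980 = +6.4956 (running +9.4638)
  i=3: -2.1620·-1.4532 − 2.7067·-1.9579 = +8.4413 (running +17.9052)
  i=4: 2.7067·2.4049 − 0.3761·-1.4532 = +7.0558 (running +24.9610)
Area = |Σ|/2 = |24.9610|/2 = 12.4805

Area at t=0.427: 12.4805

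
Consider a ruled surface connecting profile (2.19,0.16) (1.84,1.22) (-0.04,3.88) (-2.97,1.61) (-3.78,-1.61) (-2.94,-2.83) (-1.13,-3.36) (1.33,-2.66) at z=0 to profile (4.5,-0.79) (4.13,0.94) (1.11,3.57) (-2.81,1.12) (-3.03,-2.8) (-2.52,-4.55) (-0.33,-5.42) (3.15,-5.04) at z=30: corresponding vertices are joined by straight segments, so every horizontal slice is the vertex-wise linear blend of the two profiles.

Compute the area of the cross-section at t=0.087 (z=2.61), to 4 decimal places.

Area at t=0.087: 30.6730

Cross-section at t=0.087: each vertex is (1-t)·p0[i] + t·p1[i].
  v1: (1-0.087)·(2.19,0.16) + 0.087·(4.5,-0.79) = (2.3910,0.0774)
  v2: (1-0.087)·(1.84,1.22) + 0.087·(4.13,0.94) = (2.0392,1.1956)
  v3: (1-0.087)·(-0.04,3.88) + 0.087·(1.11,3.57) = (0.0600,3.8530)
  v4: (1-0.087)·(-2.97,1.61) + 0.087·(-2.81,1.12) = (-2.9561,1.5674)
  v5: (1-0.087)·(-3.78,-1.61) + 0.087·(-3.03,-2.8) = (-3.7147,-1.7135)
  v6: (1-0.087)·(-2.94,-2.83) + 0.087·(-2.52,-4.55) = (-2.9035,-2.9796)
  v7: (1-0.087)·(-1.13,-3.36) + 0.087·(-0.33,-5.42) = (-1.0604,-3.5392)
  v8: (1-0.087)·(1.33,-2.66) + 0.087·(3.15,-5.04) = (1.4883,-2.8671)
Shoelace sum Σ(x_i·y_{i+1} − x_{i+1}·y_i):
  i=1: 2.3910·1.1956 − 2.0392·0.0774 = +2.7010 (running +2.7010)
  i=2: 2.0392·3.8530 − 0.0600·1.1956 = +7.7854 (running +10.4864)
  i=3: 0.0600·1.5674 − -2.9561·3.8530 = +11.4840 (running +21.9704)
  i=4: -2.9561·-1.7135 − -3.7147·1.5674 = +10.8877 (running +32.8581)
  i=5: -3.7147·-2.9796 − -2.9035·-1.7135 = +6.0935 (running +38.9516)
  i=6: -2.9035·-3.5392 − -1.0604·-2.9796 = +7.1164 (running +46.0680)
  i=7: -1.0604·-2.8671 − 1.4883·-3.5392 = +8.3078 (running +54.3757)
  i=8: 1.4883·0.0774 − 2.3910·-2.8671 = +6.9702 (running +61.3459)
Area = |Σ|/2 = |61.3459|/2 = 30.6730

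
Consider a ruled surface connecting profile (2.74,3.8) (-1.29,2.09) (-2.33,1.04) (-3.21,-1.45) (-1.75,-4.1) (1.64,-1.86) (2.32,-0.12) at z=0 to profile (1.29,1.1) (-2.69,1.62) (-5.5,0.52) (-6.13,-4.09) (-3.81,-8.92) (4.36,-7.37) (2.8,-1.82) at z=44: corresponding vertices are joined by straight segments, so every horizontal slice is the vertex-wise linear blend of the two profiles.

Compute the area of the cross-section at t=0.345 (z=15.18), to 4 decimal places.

Area at t=0.345: 42.5190

Cross-section at t=0.345: each vertex is (1-t)·p0[i] + t·p1[i].
  v1: (1-0.345)·(2.74,3.8) + 0.345·(1.29,1.1) = (2.2398,2.8685)
  v2: (1-0.345)·(-1.29,2.09) + 0.345·(-2.69,1.62) = (-1.7730,1.9278)
  v3: (1-0.345)·(-2.33,1.04) + 0.345·(-5.5,0.52) = (-3.4237,0.8606)
  v4: (1-0.345)·(-3.21,-1.45) + 0.345·(-6.13,-4.09) = (-4.2174,-2.3608)
  v5: (1-0.345)·(-1.75,-4.1) + 0.345·(-3.81,-8.92) = (-2.4607,-5.7629)
  v6: (1-0.345)·(1.64,-1.86) + 0.345·(4.36,-7.37) = (2.5784,-3.7609)
  v7: (1-0.345)·(2.32,-0.12) + 0.345·(2.8,-1.82) = (2.4856,-0.7065)
Shoelace sum Σ(x_i·y_{i+1} − x_{i+1}·y_i):
  i=1: 2.2398·1.9278 − -1.7730·2.8685 = +9.4038 (running +9.4038)
  i=2: -1.7730·0.8606 − -3.4237·1.9278 = +5.0744 (running +14.4782)
  i=3: -3.4237·-2.3608 − -4.2174·0.8606 = +11.7120 (running +26.1902)
  i=4: -4.2174·-5.7629 − -2.4607·-2.3608 = +18.4952 (running +44.6855)
  i=5: -2.4607·-3.7609 − 2.5784·-5.7629 = +24.1136 (running +68.7991)
  i=6: 2.5784·-0.7065 − 2.4856·-3.7609 = +7.5266 (running +76.3257)
  i=7: 2.4856·2.8685 − 2.2398·-0.7065 = +8.7123 (running +85.0380)
Area = |Σ|/2 = |85.0380|/2 = 42.5190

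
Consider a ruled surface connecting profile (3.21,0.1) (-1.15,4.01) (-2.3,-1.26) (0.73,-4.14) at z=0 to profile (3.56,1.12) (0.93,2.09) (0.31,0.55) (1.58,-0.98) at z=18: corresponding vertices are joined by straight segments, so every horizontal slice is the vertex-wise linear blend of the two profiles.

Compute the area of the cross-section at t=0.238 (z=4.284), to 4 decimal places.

Area at t=0.238: 18.1858

Cross-section at t=0.238: each vertex is (1-t)·p0[i] + t·p1[i].
  v1: (1-0.238)·(3.21,0.1) + 0.238·(3.56,1.12) = (3.2933,0.3428)
  v2: (1-0.238)·(-1.15,4.01) + 0.238·(0.93,2.09) = (-0.6550,3.5530)
  v3: (1-0.238)·(-2.3,-1.26) + 0.238·(0.31,0.55) = (-1.6788,-0.8292)
  v4: (1-0.238)·(0.73,-4.14) + 0.238·(1.58,-0.98) = (0.9323,-3.3879)
Shoelace sum Σ(x_i·y_{i+1} − x_{i+1}·y_i):
  i=1: 3.2933·3.5530 − -0.6550·0.3428 = +11.9257 (running +11.9257)
  i=2: -0.6550·-0.8292 − -1.6788·3.5530 = +6.5080 (running +18.4337)
  i=3: -1.6788·-3.3879 − 0.9323·-0.8292 = +6.4608 (running +24.8945)
  i=4: 0.9323·0.3428 − 3.2933·-3.3879 = +11.4770 (running +36.3715)
Area = |Σ|/2 = |36.3715|/2 = 18.1858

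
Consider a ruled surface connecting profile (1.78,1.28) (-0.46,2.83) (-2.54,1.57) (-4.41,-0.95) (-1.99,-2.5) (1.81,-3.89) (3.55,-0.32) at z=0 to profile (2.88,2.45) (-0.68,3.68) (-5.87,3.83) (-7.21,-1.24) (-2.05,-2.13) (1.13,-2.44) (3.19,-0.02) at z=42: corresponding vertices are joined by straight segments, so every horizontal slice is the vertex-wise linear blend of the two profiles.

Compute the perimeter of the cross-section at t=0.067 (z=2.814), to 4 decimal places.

Perimeter at t=0.067: 21.8675

Cross-section at t=0.067: each vertex is (1-t)·p0[i] + t·p1[i].
  v1: (1-0.067)·(1.78,1.28) + 0.067·(2.88,2.45) = (1.8537,1.3584)
  v2: (1-0.067)·(-0.46,2.83) + 0.067·(-0.68,3.68) = (-0.4747,2.8870)
  v3: (1-0.067)·(-2.54,1.57) + 0.067·(-5.87,3.83) = (-2.7631,1.7214)
  v4: (1-0.067)·(-4.41,-0.95) + 0.067·(-7.21,-1.24) = (-4.5976,-0.9694)
  v5: (1-0.067)·(-1.99,-2.5) + 0.067·(-2.05,-2.13) = (-1.9940,-2.4752)
  v6: (1-0.067)·(1.81,-3.89) + 0.067·(1.13,-2.44) = (1.7644,-3.7929)
  v7: (1-0.067)·(3.55,-0.32) + 0.067·(3.19,-0.02) = (3.5259,-0.2999)
Perimeter = Σ |v_{i+1} − v_i|:
  edge 1→2: √(-2.3284² + 1.5286²) = 2.7853 (running 2.7853)
  edge 2→3: √(-2.2884² + -1.1655²) = 2.5681 (running 5.3534)
  edge 3→4: √(-1.8345² + -2.6909²) = 3.2567 (running 8.6101)
  edge 4→5: √(2.6036² + -1.5058²) = 3.0077 (running 11.6178)
  edge 5→6: √(3.7585² + -1.3176²) = 3.9827 (running 15.6005)
  edge 6→7: √(1.7614² + 3.4929²) = 3.9120 (running 19.5125)
  edge 7→1: √(-1.6722² + 1.6583²) = 2.3550 (running 21.8675)
Perimeter = 21.8675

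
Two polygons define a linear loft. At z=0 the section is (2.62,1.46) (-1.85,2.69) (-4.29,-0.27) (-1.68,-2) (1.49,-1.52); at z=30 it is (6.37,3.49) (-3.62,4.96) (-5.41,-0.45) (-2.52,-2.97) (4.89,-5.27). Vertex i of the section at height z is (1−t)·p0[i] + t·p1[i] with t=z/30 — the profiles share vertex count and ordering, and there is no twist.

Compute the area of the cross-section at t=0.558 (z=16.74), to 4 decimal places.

Area at t=0.558: 50.1857

Cross-section at t=0.558: each vertex is (1-t)·p0[i] + t·p1[i].
  v1: (1-0.558)·(2.62,1.46) + 0.558·(6.37,3.49) = (4.7125,2.5927)
  v2: (1-0.558)·(-1.85,2.69) + 0.558·(-3.62,4.96) = (-2.8377,3.9567)
  v3: (1-0.558)·(-4.29,-0.27) + 0.558·(-5.41,-0.45) = (-4.9150,-0.3704)
  v4: (1-0.558)·(-1.68,-2) + 0.558·(-2.52,-2.97) = (-2.1487,-2.5413)
  v5: (1-0.558)·(1.49,-1.52) + 0.558·(4.89,-5.27) = (3.3872,-3.6125)
Shoelace sum Σ(x_i·y_{i+1} − x_{i+1}·y_i):
  i=1: 4.7125·3.9567 − -2.8377·2.5927 = +26.0031 (running +26.0031)
  i=2: -2.8377·-0.3704 − -4.9150·3.9567 = +20.4980 (running +46.5011)
  i=3: -4.9150·-2.5413 − -2.1487·-0.3704 = +11.6942 (running +58.1953)
  i=4: -2.1487·-3.6125 − 3.3872·-2.5413 = +16.3700 (running +74.5653)
  i=5: 3.3872·2.5927 − 4.7125·-3.6125 = +25.8060 (running +100.3713)
Area = |Σ|/2 = |100.3713|/2 = 50.1857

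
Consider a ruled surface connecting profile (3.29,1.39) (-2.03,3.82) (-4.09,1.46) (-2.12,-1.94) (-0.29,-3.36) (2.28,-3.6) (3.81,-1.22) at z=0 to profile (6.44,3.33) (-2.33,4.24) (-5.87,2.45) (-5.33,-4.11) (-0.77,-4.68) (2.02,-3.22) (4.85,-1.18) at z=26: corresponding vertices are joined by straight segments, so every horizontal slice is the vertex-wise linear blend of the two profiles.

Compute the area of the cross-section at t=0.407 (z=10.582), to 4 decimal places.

Area at t=0.407: 53.4726

Cross-section at t=0.407: each vertex is (1-t)·p0[i] + t·p1[i].
  v1: (1-0.407)·(3.29,1.39) + 0.407·(6.44,3.33) = (4.5720,2.1796)
  v2: (1-0.407)·(-2.03,3.82) + 0.407·(-2.33,4.24) = (-2.1521,3.9909)
  v3: (1-0.407)·(-4.09,1.46) + 0.407·(-5.87,2.45) = (-4.8145,1.8629)
  v4: (1-0.407)·(-2.12,-1.94) + 0.407·(-5.33,-4.11) = (-3.4265,-2.8232)
  v5: (1-0.407)·(-0.29,-3.36) + 0.407·(-0.77,-4.68) = (-0.4854,-3.8972)
  v6: (1-0.407)·(2.28,-3.6) + 0.407·(2.02,-3.22) = (2.1742,-3.4453)
  v7: (1-0.407)·(3.81,-1.22) + 0.407·(4.85,-1.18) = (4.2333,-1.2037)
Shoelace sum Σ(x_i·y_{i+1} − x_{i+1}·y_i):
  i=1: 4.5720·3.9909 − -2.1521·2.1796 = +22.9375 (running +22.9375)
  i=2: -2.1521·1.8629 − -4.8145·3.9909 = +15.2050 (running +38.1425)
  i=3: -4.8145·-2.8232 − -3.4265·1.8629 = +19.9754 (running +58.1179)
  i=4: -3.4265·-3.8972 − -0.4854·-2.8232 = +11.9835 (running +70.1014)
  i=5: -0.4854·-3.4453 − 2.1742·-3.8972 = +10.1455 (running +80.2469)
  i=6: 2.1742·-1.2037 − 4.2333·-3.4453 = +11.9680 (running +92.2149)
  i=7: 4.2333·2.1796 − 4.5720·-1.2037 = +14.7302 (running +106.9451)
Area = |Σ|/2 = |106.9451|/2 = 53.4726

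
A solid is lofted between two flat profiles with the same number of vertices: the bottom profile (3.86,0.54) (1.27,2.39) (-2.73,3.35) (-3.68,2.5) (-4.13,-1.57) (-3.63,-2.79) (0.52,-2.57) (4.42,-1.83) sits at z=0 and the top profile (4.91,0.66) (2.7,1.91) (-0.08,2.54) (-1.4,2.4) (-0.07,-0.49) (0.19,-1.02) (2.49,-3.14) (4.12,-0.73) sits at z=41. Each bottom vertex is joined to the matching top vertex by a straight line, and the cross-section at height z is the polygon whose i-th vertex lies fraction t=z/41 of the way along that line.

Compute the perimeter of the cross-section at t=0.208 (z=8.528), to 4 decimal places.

Perimeter at t=0.208: 22.6885

Cross-section at t=0.208: each vertex is (1-t)·p0[i] + t·p1[i].
  v1: (1-0.208)·(3.86,0.54) + 0.208·(4.91,0.66) = (4.0784,0.5650)
  v2: (1-0.208)·(1.27,2.39) + 0.208·(2.7,1.91) = (1.5674,2.2902)
  v3: (1-0.208)·(-2.73,3.35) + 0.208·(-0.08,2.54) = (-2.1788,3.1815)
  v4: (1-0.208)·(-3.68,2.5) + 0.208·(-1.4,2.4) = (-3.2058,2.4792)
  v5: (1-0.208)·(-4.13,-1.57) + 0.208·(-0.07,-0.49) = (-3.2855,-1.3454)
  v6: (1-0.208)·(-3.63,-2.79) + 0.208·(0.19,-1.02) = (-2.8354,-2.4218)
  v7: (1-0.208)·(0.52,-2.57) + 0.208·(2.49,-3.14) = (0.9298,-2.6886)
  v8: (1-0.208)·(4.42,-1.83) + 0.208·(4.12,-0.73) = (4.3576,-1.6012)
Perimeter = Σ |v_{i+1} − v_i|:
  edge 1→2: √(-2.5110² + 1.7252²) = 3.0465 (running 3.0465)
  edge 2→3: √(-3.7462² + 0.8914²) = 3.8508 (running 6.8973)
  edge 3→4: √(-1.0270² + -0.7023²) = 1.2441 (running 8.1415)
  edge 4→5: √(-0.0798² + -3.8246²) = 3.8254 (running 11.9669)
  edge 5→6: √(0.4501² + -1.0765²) = 1.1668 (running 13.1337)
  edge 6→7: √(3.7652² + -0.2667²) = 3.7746 (running 16.9083)
  edge 7→8: √(3.4278² + 1.0874²) = 3.5962 (running 20.5045)
  edge 8→1: √(-0.2792² + 2.1662²) = 2.1841 (running 22.6885)
Perimeter = 22.6885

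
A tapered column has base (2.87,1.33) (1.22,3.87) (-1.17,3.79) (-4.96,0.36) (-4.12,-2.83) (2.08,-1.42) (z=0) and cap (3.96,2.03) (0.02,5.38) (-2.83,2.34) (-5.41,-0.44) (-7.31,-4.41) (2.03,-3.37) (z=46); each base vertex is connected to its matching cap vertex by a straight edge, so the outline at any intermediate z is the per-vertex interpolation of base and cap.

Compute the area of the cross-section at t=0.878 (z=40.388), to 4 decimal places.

Area at t=0.878: 57.2164

Cross-section at t=0.878: each vertex is (1-t)·p0[i] + t·p1[i].
  v1: (1-0.878)·(2.87,1.33) + 0.878·(3.96,2.03) = (3.8270,1.9446)
  v2: (1-0.878)·(1.22,3.87) + 0.878·(0.02,5.38) = (0.1664,5.1958)
  v3: (1-0.878)·(-1.17,3.79) + 0.878·(-2.83,2.34) = (-2.6275,2.5169)
  v4: (1-0.878)·(-4.96,0.36) + 0.878·(-5.41,-0.44) = (-5.3551,-0.3424)
  v5: (1-0.878)·(-4.12,-2.83) + 0.878·(-7.31,-4.41) = (-6.9208,-4.2172)
  v6: (1-0.878)·(2.08,-1.42) + 0.878·(2.03,-3.37) = (2.0361,-3.1321)
Shoelace sum Σ(x_i·y_{i+1} − x_{i+1}·y_i):
  i=1: 3.8270·5.1958 − 0.1664·1.9446 = +19.5608 (running +19.5608)
  i=2: 0.1664·2.5169 − -2.6275·5.1958 = +14.0706 (running +33.6314)
  i=3: -2.6275·-0.3424 − -5.3551·2.5169 = +14.3779 (running +48.0093)
  i=4: -5.3551·-4.2172 − -6.9208·-0.3424 = +20.2141 (running +68.2233)
  i=5: -6.9208·-3.1321 − 2.0361·-4.2172 = +30.2634 (running +98.4868)
  i=6: 2.0361·1.9446 − 3.8270·-3.1321 = +15.9460 (running +114.4328)
Area = |Σ|/2 = |114.4328|/2 = 57.2164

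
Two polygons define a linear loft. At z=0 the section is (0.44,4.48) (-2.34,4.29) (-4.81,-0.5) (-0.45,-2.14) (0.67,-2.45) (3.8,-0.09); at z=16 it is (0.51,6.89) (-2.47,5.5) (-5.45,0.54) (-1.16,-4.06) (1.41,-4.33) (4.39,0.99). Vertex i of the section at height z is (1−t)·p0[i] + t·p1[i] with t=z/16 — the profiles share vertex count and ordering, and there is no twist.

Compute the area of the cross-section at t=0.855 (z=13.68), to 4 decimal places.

Cross-section at t=0.855: each vertex is (1-t)·p0[i] + t·p1[i].
  v1: (1-0.855)·(0.44,4.48) + 0.855·(0.51,6.89) = (0.4999,6.5405)
  v2: (1-0.855)·(-2.34,4.29) + 0.855·(-2.47,5.5) = (-2.4512,5.3245)
  v3: (1-0.855)·(-4.81,-0.5) + 0.855·(-5.45,0.54) = (-5.3572,0.3892)
  v4: (1-0.855)·(-0.45,-2.14) + 0.855·(-1.16,-4.06) = (-1.0570,-3.7816)
  v5: (1-0.855)·(0.67,-2.45) + 0.855·(1.41,-4.33) = (1.3027,-4.0574)
  v6: (1-0.855)·(3.8,-0.09) + 0.855·(4.39,0.99) = (4.3044,0.8334)
Shoelace sum Σ(x_i·y_{i+1} − x_{i+1}·y_i):
  i=1: 0.4999·5.3245 − -2.4512·6.5405 = +18.6933 (running +18.6933)
  i=2: -2.4512·0.3892 − -5.3572·5.3245 = +27.5707 (running +46.2640)
  i=3: -5.3572·-3.7816 − -1.0570·0.3892 = +20.6702 (running +66.9342)
  i=4: -1.0570·-4.0574 − 1.3027·-3.7816 = +9.2152 (running +76.1494)
  i=5: 1.3027·0.8334 − 4.3044·-4.0574 = +18.5505 (running +94.6999)
  i=6: 4.3044·6.5405 − 0.4999·0.8334 = +27.7369 (running +122.4368)
Area = |Σ|/2 = |122.4368|/2 = 61.2184

Area at t=0.855: 61.2184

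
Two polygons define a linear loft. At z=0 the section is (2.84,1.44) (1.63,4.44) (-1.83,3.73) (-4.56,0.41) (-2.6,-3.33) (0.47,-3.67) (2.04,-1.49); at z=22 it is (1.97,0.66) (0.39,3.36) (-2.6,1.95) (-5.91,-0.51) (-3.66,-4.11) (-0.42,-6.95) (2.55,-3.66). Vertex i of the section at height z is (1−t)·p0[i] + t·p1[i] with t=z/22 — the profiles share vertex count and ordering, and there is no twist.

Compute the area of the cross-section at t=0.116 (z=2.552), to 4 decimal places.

Area at t=0.116: 42.0388

Cross-section at t=0.116: each vertex is (1-t)·p0[i] + t·p1[i].
  v1: (1-0.116)·(2.84,1.44) + 0.116·(1.97,0.66) = (2.7391,1.3495)
  v2: (1-0.116)·(1.63,4.44) + 0.116·(0.39,3.36) = (1.4862,4.3147)
  v3: (1-0.116)·(-1.83,3.73) + 0.116·(-2.6,1.95) = (-1.9193,3.5235)
  v4: (1-0.116)·(-4.56,0.41) + 0.116·(-5.91,-0.51) = (-4.7166,0.3033)
  v5: (1-0.116)·(-2.6,-3.33) + 0.116·(-3.66,-4.11) = (-2.7230,-3.4205)
  v6: (1-0.116)·(0.47,-3.67) + 0.116·(-0.42,-6.95) = (0.3668,-4.0505)
  v7: (1-0.116)·(2.04,-1.49) + 0.116·(2.55,-3.66) = (2.0992,-1.7417)
Shoelace sum Σ(x_i·y_{i+1} − x_{i+1}·y_i):
  i=1: 2.7391·4.3147 − 1.4862·1.3495 = +9.8128 (running +9.8128)
  i=2: 1.4862·3.5235 − -1.9193·4.3147 = +13.5178 (running +23.3306)
  i=3: -1.9193·0.3033 − -4.7166·3.5235 = +16.0369 (running +39.3675)
  i=4: -4.7166·-3.4205 − -2.7230·0.3033 = +16.9589 (running +56.3264)
  i=5: -2.7230·-4.0505 − 0.3668·-3.4205 = +12.2838 (running +68.6102)
  i=6: 0.3668·-1.7417 − 2.0992·-4.0505 = +7.8638 (running +76.4740)
  i=7: 2.0992·1.3495 − 2.7391·-1.7417 = +7.6036 (running +84.0776)
Area = |Σ|/2 = |84.0776|/2 = 42.0388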